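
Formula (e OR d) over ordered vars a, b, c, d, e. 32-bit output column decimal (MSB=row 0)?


Formula: (e OR d) over a, b, c, d, e (32 rows)
Evaluate each row (bits = a,b,c,d,e, MSB first):
  row 0 [00000]: (0 OR 0) -> 0
  row 1 [00001]: (1 OR 0) -> 1
  row 2 [00010]: (0 OR 1) -> 1
  row 3 [00011]: (1 OR 1) -> 1
  row 4 [00100]: (0 OR 0) -> 0
  row 5 [00101]: (1 OR 0) -> 1
  row 6 [00110]: (0 OR 1) -> 1
  row 7 [00111]: (1 OR 1) -> 1
  row 8 [01000]: (0 OR 0) -> 0
  row 9 [01001]: (1 OR 0) -> 1
  row 10 [01010]: (0 OR 1) -> 1
  row 11 [01011]: (1 OR 1) -> 1
  row 12 [01100]: (0 OR 0) -> 0
  row 13 [01101]: (1 OR 0) -> 1
  row 14 [01110]: (0 OR 1) -> 1
  row 15 [01111]: (1 OR 1) -> 1
  row 16 [10000]: (0 OR 0) -> 0
  row 17 [10001]: (1 OR 0) -> 1
  row 18 [10010]: (0 OR 1) -> 1
  row 19 [10011]: (1 OR 1) -> 1
  row 20 [10100]: (0 OR 0) -> 0
  row 21 [10101]: (1 OR 0) -> 1
  row 22 [10110]: (0 OR 1) -> 1
  row 23 [10111]: (1 OR 1) -> 1
  row 24 [11000]: (0 OR 0) -> 0
  row 25 [11001]: (1 OR 0) -> 1
  row 26 [11010]: (0 OR 1) -> 1
  row 27 [11011]: (1 OR 1) -> 1
  row 28 [11100]: (0 OR 0) -> 0
  row 29 [11101]: (1 OR 0) -> 1
  row 30 [11110]: (0 OR 1) -> 1
  row 31 [11111]: (1 OR 1) -> 1
Full result column, 4 rows per line (a,b,c fixed per line; d,e runs 00..11 left to right):
  rows 0-3 [a,b,c=000]: 0111  = hex 7
  rows 4-7 [a,b,c=001]: 0111  = hex 7
  rows 8-11 [a,b,c=010]: 0111  = hex 7
  rows 12-15 [a,b,c=011]: 0111  = hex 7
  rows 16-19 [a,b,c=100]: 0111  = hex 7
  rows 20-23 [a,b,c=101]: 0111  = hex 7
  rows 24-27 [a,b,c=110]: 0111  = hex 7
  rows 28-31 [a,b,c=111]: 0111  = hex 7
Output column (row 0 .. row 31) = 01110111011101110111011101110111
Output column grouped in 4s = 0111 0111 0111 0111 0111 0111 0111 0111 = 0x77777777
Convert to decimal digit by digit (value = value*16 + digit):
  7 -> 7
  7*16 + 7 = 119
  119*16 + 7 = 1911
  1911*16 + 7 = 30583
  30583*16 + 7 = 489335
  489335*16 + 7 = 7829367
  7829367*16 + 7 = 125269879
  125269879*16 + 7 = 2004318071
Decimal = 2004318071

2004318071


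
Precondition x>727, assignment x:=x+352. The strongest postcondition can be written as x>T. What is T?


Formula: sp(P, x:=E) = exists old_x. (x = E[old_x/x]) AND P[old_x/x] (old_x is the value of x before the assignment; eliminate old_x by solving x = E[old_x/x] for old_x)
Step 1: Precondition P: x>727, i.e. old_x > 727
Step 2: Assignment gives x = old_x + 352, so old_x = x - 352
Step 3: Substitute into P: x - 352 > 727
Step 4: Simplify: x > 727+352 = 1079

1079


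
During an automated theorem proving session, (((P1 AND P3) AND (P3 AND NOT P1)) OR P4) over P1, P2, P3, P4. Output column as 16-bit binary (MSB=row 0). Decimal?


Formula: (((P1 AND P3) AND (P3 AND NOT P1)) OR P4) over P1, P2, P3, P4 (16 rows)
Evaluate each row (bits = P1,P2,P3,P4, MSB first):
  row 0 [0000]: (((0 AND 0) AND (0 AND NOT 0)) OR 0) -> 0
  row 1 [0001]: (((0 AND 0) AND (0 AND NOT 0)) OR 1) -> 1
  row 2 [0010]: (((0 AND 1) AND (1 AND NOT 0)) OR 0) -> 0
  row 3 [0011]: (((0 AND 1) AND (1 AND NOT 0)) OR 1) -> 1
  row 4 [0100]: (((0 AND 0) AND (0 AND NOT 0)) OR 0) -> 0
  row 5 [0101]: (((0 AND 0) AND (0 AND NOT 0)) OR 1) -> 1
  row 6 [0110]: (((0 AND 1) AND (1 AND NOT 0)) OR 0) -> 0
  row 7 [0111]: (((0 AND 1) AND (1 AND NOT 0)) OR 1) -> 1
  row 8 [1000]: (((1 AND 0) AND (0 AND NOT 1)) OR 0) -> 0
  row 9 [1001]: (((1 AND 0) AND (0 AND NOT 1)) OR 1) -> 1
  row 10 [1010]: (((1 AND 1) AND (1 AND NOT 1)) OR 0) -> 0
  row 11 [1011]: (((1 AND 1) AND (1 AND NOT 1)) OR 1) -> 1
  row 12 [1100]: (((1 AND 0) AND (0 AND NOT 1)) OR 0) -> 0
  row 13 [1101]: (((1 AND 0) AND (0 AND NOT 1)) OR 1) -> 1
  row 14 [1110]: (((1 AND 1) AND (1 AND NOT 1)) OR 0) -> 0
  row 15 [1111]: (((1 AND 1) AND (1 AND NOT 1)) OR 1) -> 1
Full result column, 4 rows per line (P1,P2 fixed per line; P3,P4 runs 00..11 left to right):
  rows 0-3 [P1,P2=00]: 0101  = hex 5
  rows 4-7 [P1,P2=01]: 0101  = hex 5
  rows 8-11 [P1,P2=10]: 0101  = hex 5
  rows 12-15 [P1,P2=11]: 0101  = hex 5
Output column (row 0 .. row 15) = 0101010101010101
Output column grouped in 4s = 0101 0101 0101 0101 = 0x5555
Convert to decimal digit by digit (value = value*16 + digit):
  5 -> 5
  5*16 + 5 = 85
  85*16 + 5 = 1365
  1365*16 + 5 = 21845
Decimal = 21845

21845


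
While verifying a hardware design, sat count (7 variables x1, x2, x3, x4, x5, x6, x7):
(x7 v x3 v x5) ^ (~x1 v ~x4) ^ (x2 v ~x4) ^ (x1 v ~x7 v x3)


CNF with 4 clauses over 7 vars (128 assignments).
An assignment satisfies CNF iff every clause has >=1 true literal.
Check each row (bits = x1,x2,x3,x4,x5,x6,x7; clause T/F shown):
  row 0 [0000000]: clauses=FTTT -> 0
  row 1 [0000001]: clauses=TTTF -> 0
  row 2 [0000010]: clauses=FTTT -> 0
  row 3 [0000011]: clauses=TTTF -> 0
  row 4 [0000100]: clauses=TTTT -> 1
  (every remaining row is evaluated the same way; all 128 results are listed next)
Full result column, 8 rows per line (x1,x2,x3,x4 fixed per line; x5,x6,x7 runs 000..111 left to right):
  rows 0-7 [x1,x2,x3,x4=0000]: 00001010  (ones: 2)
  rows 8-15 [x1,x2,x3,x4=0001]: 00000000  (ones: 0)
  rows 16-23 [x1,x2,x3,x4=0010]: 11111111  (ones: 8)
  rows 24-31 [x1,x2,x3,x4=0011]: 00000000  (ones: 0)
  rows 32-39 [x1,x2,x3,x4=0100]: 00001010  (ones: 2)
  rows 40-47 [x1,x2,x3,x4=0101]: 00001010  (ones: 2)
  rows 48-55 [x1,x2,x3,x4=0110]: 11111111  (ones: 8)
  rows 56-63 [x1,x2,x3,x4=0111]: 11111111  (ones: 8)
  rows 64-71 [x1,x2,x3,x4=1000]: 01011111  (ones: 6)
  rows 72-79 [x1,x2,x3,x4=1001]: 00000000  (ones: 0)
  rows 80-87 [x1,x2,x3,x4=1010]: 11111111  (ones: 8)
  rows 88-95 [x1,x2,x3,x4=1011]: 00000000  (ones: 0)
  rows 96-103 [x1,x2,x3,x4=1100]: 01011111  (ones: 6)
  rows 104-111 [x1,x2,x3,x4=1101]: 00000000  (ones: 0)
  rows 112-119 [x1,x2,x3,x4=1110]: 11111111  (ones: 8)
  rows 120-127 [x1,x2,x3,x4=1111]: 00000000  (ones: 0)
Satisfying assignments = 2+0+8+0+2+2+8+8+6+0+8+0+6+0+8+0 = 58

58


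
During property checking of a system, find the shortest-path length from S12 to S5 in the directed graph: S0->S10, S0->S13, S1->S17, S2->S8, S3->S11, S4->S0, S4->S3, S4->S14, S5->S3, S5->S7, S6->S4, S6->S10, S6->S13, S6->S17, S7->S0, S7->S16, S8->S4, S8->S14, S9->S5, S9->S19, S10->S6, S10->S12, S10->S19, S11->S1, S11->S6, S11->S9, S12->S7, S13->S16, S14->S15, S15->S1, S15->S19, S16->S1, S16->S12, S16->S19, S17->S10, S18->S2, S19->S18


BFS layer-by-layer from S12:
  dist 0: {S12}
  dist 1: {S7}
  dist 2: {S0, S16}
  dist 3: {S1, S10, S13, S19}
  dist 4: {S6, S17, S18}
  dist 5: {S2, S4}
  dist 6: {S3, S8, S14}
  dist 7: {S11, S15}
  dist 8: {S9}
  dist 9: {S5}
  -> S5 reached at distance 9
Shortest path length = 9

9


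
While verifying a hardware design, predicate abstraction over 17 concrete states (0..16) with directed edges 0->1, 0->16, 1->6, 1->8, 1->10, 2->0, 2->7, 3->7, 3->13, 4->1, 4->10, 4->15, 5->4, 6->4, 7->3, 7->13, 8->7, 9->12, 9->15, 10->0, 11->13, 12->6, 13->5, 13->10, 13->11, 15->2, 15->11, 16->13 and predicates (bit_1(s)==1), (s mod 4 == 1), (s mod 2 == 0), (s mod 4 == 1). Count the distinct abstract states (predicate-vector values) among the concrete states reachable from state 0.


BFS from 0:
Concrete reachable: {0, 1, 2, 3, 4, 5, 6, 7, 8, 10, 11, 13, 15, 16}
Abstract via predicates (bit_1(s)==1), (s mod 4 == 1), (s mod 2 == 0), (s mod 4 == 1):
  (0,0,1,0) <- {0, 4, 8, 16}
  (0,1,0,1) <- {1, 5, 13}
  (1,0,0,0) <- {3, 7, 11, 15}
  (1,0,1,0) <- {2, 6, 10}
Distinct abstract states = 4

4


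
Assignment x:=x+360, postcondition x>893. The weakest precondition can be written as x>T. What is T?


Formula: wp(x:=E, P) = P[E/x] (substitute E for x in postcondition)
Step 1: Postcondition: x>893
Step 2: Substitute x+360 for x: x+360>893
Step 3: Solve for x: x > 893-360 = 533

533


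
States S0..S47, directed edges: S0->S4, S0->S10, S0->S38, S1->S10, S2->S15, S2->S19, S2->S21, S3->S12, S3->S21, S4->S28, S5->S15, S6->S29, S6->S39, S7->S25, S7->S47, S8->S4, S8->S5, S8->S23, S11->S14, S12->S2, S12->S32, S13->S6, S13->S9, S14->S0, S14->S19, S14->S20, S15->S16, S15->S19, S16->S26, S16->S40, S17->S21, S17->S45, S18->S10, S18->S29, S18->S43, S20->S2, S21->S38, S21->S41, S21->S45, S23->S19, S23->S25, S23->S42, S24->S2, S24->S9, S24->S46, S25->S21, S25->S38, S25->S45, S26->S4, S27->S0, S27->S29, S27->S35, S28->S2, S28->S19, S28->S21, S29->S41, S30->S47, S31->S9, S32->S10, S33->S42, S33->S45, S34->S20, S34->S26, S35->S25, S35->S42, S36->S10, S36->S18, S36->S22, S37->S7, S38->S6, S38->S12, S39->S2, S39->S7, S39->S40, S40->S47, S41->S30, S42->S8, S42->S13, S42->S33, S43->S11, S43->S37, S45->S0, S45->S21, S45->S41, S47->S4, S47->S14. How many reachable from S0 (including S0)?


BFS from S0:
  layer 0: {S0}
  layer 1: {S4, S10, S38}
  layer 2: {S6, S12, S28}
  layer 3: {S2, S19, S21, S29, S32, S39}
  layer 4: {S7, S15, S40, S41, S45}
  layer 5: {S16, S25, S30, S47}
  layer 6: {S14, S26}
  layer 7: {S20}
Reachable set: {S0, S2, S4, S6, S7, S10, S12, S14, S15, S16, S19, S20, S21, S25, S26, S28, S29, S30, S32, S38, S39, S40, S41, S45, S47}
Count = 25

25


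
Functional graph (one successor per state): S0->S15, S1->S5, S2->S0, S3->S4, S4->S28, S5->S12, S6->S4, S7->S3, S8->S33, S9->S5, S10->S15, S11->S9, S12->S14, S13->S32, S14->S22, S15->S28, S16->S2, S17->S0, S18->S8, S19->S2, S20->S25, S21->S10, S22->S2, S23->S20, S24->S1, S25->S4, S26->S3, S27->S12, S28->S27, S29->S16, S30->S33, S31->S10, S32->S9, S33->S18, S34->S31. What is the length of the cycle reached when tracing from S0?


Trace from S0 until a state repeats:
  S0 -> S15 -> S28 -> S27 -> S12 -> S14 -> S22 -> S2 -> S0
S0 first seen at step 0, revisited at step 8.
Cycle length = 8 - 0 = 8

8


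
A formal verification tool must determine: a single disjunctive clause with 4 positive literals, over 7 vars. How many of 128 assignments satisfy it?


Step 1: Total=2^7=128
Step 2: Unsat when all 4 false: 2^3=8
Step 3: Sat=128-8=120

120


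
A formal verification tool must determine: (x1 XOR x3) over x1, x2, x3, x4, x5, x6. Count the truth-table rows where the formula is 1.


Formula: (x1 XOR x3) over 6 vars (64 rows)
Evaluate each row (x1, x2, x3, x4, x5, x6 as bits, MSB first):
  row 0 [000000]: (0 XOR 0) -> 0
  row 1 [000001]: (0 XOR 0) -> 0
  row 2 [000010]: (0 XOR 0) -> 0
  row 3 [000011]: (0 XOR 0) -> 0
  row 4 [000100]: (0 XOR 0) -> 0
  (every remaining row is evaluated the same way; all 64 results are listed next)
Full result column, 8 rows per line (x1,x2,x3 fixed per line; x4,x5,x6 runs 000..111 left to right):
  rows 0-7 [x1,x2,x3=000]: 00000000  (ones: 0)
  rows 8-15 [x1,x2,x3=001]: 11111111  (ones: 8)
  rows 16-23 [x1,x2,x3=010]: 00000000  (ones: 0)
  rows 24-31 [x1,x2,x3=011]: 11111111  (ones: 8)
  rows 32-39 [x1,x2,x3=100]: 11111111  (ones: 8)
  rows 40-47 [x1,x2,x3=101]: 00000000  (ones: 0)
  rows 48-55 [x1,x2,x3=110]: 11111111  (ones: 8)
  rows 56-63 [x1,x2,x3=111]: 00000000  (ones: 0)
Count of 1-rows = 0+8+0+8+8+0+8+0 = 32

32


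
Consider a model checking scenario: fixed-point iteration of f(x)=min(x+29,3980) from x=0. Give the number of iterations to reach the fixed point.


Step 1: x=0, cap=3980, increment=29
Step 2: x grows by 29 each step until capped at 3980; fixed point is x=3980
Step 3: iterations = ceil(3980/29) = 138

138


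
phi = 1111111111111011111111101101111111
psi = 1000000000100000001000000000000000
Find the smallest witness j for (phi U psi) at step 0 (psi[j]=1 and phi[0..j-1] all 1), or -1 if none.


(phi U psi) at 0: need smallest j with psi[j]=1 and phi[i]=1 for all i in [0,j).
Scan from step 0:
  step 0: psi=1 and phi held for [0,0) -> witness found
Witness step = 0

0


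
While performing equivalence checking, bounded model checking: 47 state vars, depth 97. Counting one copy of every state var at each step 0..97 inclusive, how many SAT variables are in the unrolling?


BMC unrolls to depth k, creating one copy of each state var for steps 0..k.
Step count = 97 + 1 = 98 (steps 0 through 97)
Vars per step = 47
Total = 47 * 98 = 4606

4606


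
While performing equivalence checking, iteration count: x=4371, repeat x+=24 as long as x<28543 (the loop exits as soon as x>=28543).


Step 1: x goes from 4371 toward 28543 by 24; the body runs while x<28543, so iterations = ceil((bound-start)/step)
Step 2: Distance=24172
Step 3: ceil(24172/24)=1008

1008


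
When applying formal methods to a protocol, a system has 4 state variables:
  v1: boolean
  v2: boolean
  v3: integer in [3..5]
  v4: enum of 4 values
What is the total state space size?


State space = product of domain sizes of all variables.
Domain sizes:
  v1 (boolean): 2
  v2 (boolean): 2
  v3 (integer in [3..5]): 3
  v4 (enum of 4 values): 4
Product = 2 * 2 * 3 * 4 = 48

48


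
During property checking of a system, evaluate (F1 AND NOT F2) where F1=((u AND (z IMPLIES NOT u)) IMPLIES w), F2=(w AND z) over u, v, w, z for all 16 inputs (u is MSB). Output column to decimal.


F1 = ((u AND (z IMPLIES NOT u)) IMPLIES w)
F2 = (w AND z)
Counterexample to F1=>F2 is where F1=1 and F2=0.
Evaluate each row (bits = u,v,w,z, MSB first):
  row 0 [0000]: F1=1 F2=0 -> F1&~F2 -> 1
  row 1 [0001]: F1=1 F2=0 -> F1&~F2 -> 1
  row 2 [0010]: F1=1 F2=0 -> F1&~F2 -> 1
  row 3 [0011]: F1=1 F2=1 -> F1&~F2 -> 0
  row 4 [0100]: F1=1 F2=0 -> F1&~F2 -> 1
  row 5 [0101]: F1=1 F2=0 -> F1&~F2 -> 1
  row 6 [0110]: F1=1 F2=0 -> F1&~F2 -> 1
  row 7 [0111]: F1=1 F2=1 -> F1&~F2 -> 0
  row 8 [1000]: F1=0 F2=0 -> F1&~F2 -> 0
  row 9 [1001]: F1=1 F2=0 -> F1&~F2 -> 1
  row 10 [1010]: F1=1 F2=0 -> F1&~F2 -> 1
  row 11 [1011]: F1=1 F2=1 -> F1&~F2 -> 0
  row 12 [1100]: F1=0 F2=0 -> F1&~F2 -> 0
  row 13 [1101]: F1=1 F2=0 -> F1&~F2 -> 1
  row 14 [1110]: F1=1 F2=0 -> F1&~F2 -> 1
  row 15 [1111]: F1=1 F2=1 -> F1&~F2 -> 0
Full result column, 4 rows per line (u,v fixed per line; w,z runs 00..11 left to right):
  rows 0-3 [u,v=00]: 1110  = hex E
  rows 4-7 [u,v=01]: 1110  = hex E
  rows 8-11 [u,v=10]: 0110  = hex 6
  rows 12-15 [u,v=11]: 0110  = hex 6
Counterexample vector (row 0 .. row 15) = 1110111001100110
Output column grouped in 4s = 1110 1110 0110 0110 = 0xEE66
Convert to decimal digit by digit (value = value*16 + digit):
  E -> 14
  14*16 + 14 (E) = 238
  238*16 + 6 = 3814
  3814*16 + 6 = 61030
Decimal = 61030

61030


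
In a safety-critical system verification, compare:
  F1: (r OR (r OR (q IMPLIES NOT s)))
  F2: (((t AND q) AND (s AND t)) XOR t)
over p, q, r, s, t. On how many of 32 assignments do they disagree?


F1 = (r OR (r OR (q IMPLIES NOT s)))
F2 = (((t AND q) AND (s AND t)) XOR t)
Evaluate both on each of 32 rows (bits = p,q,r,s,t):
  row 0 [00000]: F1=1 F2=0 (differ) -> 1
  row 1 [00001]: F1=1 F2=1 -> 0
  row 2 [00010]: F1=1 F2=0 (differ) -> 1
  row 3 [00011]: F1=1 F2=1 -> 0
  row 4 [00100]: F1=1 F2=0 (differ) -> 1
  row 5 [00101]: F1=1 F2=1 -> 0
  row 6 [00110]: F1=1 F2=0 (differ) -> 1
  row 7 [00111]: F1=1 F2=1 -> 0
  row 8 [01000]: F1=1 F2=0 (differ) -> 1
  row 9 [01001]: F1=1 F2=1 -> 0
  row 10 [01010]: F1=0 F2=0 -> 0
  row 11 [01011]: F1=0 F2=0 -> 0
  row 12 [01100]: F1=1 F2=0 (differ) -> 1
  row 13 [01101]: F1=1 F2=1 -> 0
  row 14 [01110]: F1=1 F2=0 (differ) -> 1
  row 15 [01111]: F1=1 F2=0 (differ) -> 1
  row 16 [10000]: F1=1 F2=0 (differ) -> 1
  row 17 [10001]: F1=1 F2=1 -> 0
  row 18 [10010]: F1=1 F2=0 (differ) -> 1
  row 19 [10011]: F1=1 F2=1 -> 0
  row 20 [10100]: F1=1 F2=0 (differ) -> 1
  row 21 [10101]: F1=1 F2=1 -> 0
  row 22 [10110]: F1=1 F2=0 (differ) -> 1
  row 23 [10111]: F1=1 F2=1 -> 0
  row 24 [11000]: F1=1 F2=0 (differ) -> 1
  row 25 [11001]: F1=1 F2=1 -> 0
  row 26 [11010]: F1=0 F2=0 -> 0
  row 27 [11011]: F1=0 F2=0 -> 0
  row 28 [11100]: F1=1 F2=0 (differ) -> 1
  row 29 [11101]: F1=1 F2=1 -> 0
  row 30 [11110]: F1=1 F2=0 (differ) -> 1
  row 31 [11111]: F1=1 F2=0 (differ) -> 1
Full result column, 8 rows per line (p,q fixed per line; r,s,t runs 000..111 left to right):
  rows 0-7 [p,q=00]: 10101010  (ones: 4)
  rows 8-15 [p,q=01]: 10001011  (ones: 4)
  rows 16-23 [p,q=10]: 10101010  (ones: 4)
  rows 24-31 [p,q=11]: 10001011  (ones: 4)
Disagreements = 4+4+4+4 = 16

16


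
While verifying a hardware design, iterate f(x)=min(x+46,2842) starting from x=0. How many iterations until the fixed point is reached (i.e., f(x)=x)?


Step 1: x=0, cap=2842, increment=46
Step 2: x grows by 46 each step until capped at 2842; fixed point is x=2842
Step 3: iterations = ceil(2842/46) = 62

62


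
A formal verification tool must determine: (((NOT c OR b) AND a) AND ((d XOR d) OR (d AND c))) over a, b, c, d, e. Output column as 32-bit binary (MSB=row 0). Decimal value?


Formula: (((NOT c OR b) AND a) AND ((d XOR d) OR (d AND c))) over a, b, c, d, e (32 rows)
Evaluate each row (bits = a,b,c,d,e, MSB first):
  row 0 [00000]: (((NOT 0 OR 0) AND 0) AND ((0 XOR 0) OR (0 AND 0))) -> 0
  row 1 [00001]: (((NOT 0 OR 0) AND 0) AND ((0 XOR 0) OR (0 AND 0))) -> 0
  row 2 [00010]: (((NOT 0 OR 0) AND 0) AND ((1 XOR 1) OR (1 AND 0))) -> 0
  row 3 [00011]: (((NOT 0 OR 0) AND 0) AND ((1 XOR 1) OR (1 AND 0))) -> 0
  row 4 [00100]: (((NOT 1 OR 0) AND 0) AND ((0 XOR 0) OR (0 AND 1))) -> 0
  row 5 [00101]: (((NOT 1 OR 0) AND 0) AND ((0 XOR 0) OR (0 AND 1))) -> 0
  row 6 [00110]: (((NOT 1 OR 0) AND 0) AND ((1 XOR 1) OR (1 AND 1))) -> 0
  row 7 [00111]: (((NOT 1 OR 0) AND 0) AND ((1 XOR 1) OR (1 AND 1))) -> 0
  row 8 [01000]: (((NOT 0 OR 1) AND 0) AND ((0 XOR 0) OR (0 AND 0))) -> 0
  row 9 [01001]: (((NOT 0 OR 1) AND 0) AND ((0 XOR 0) OR (0 AND 0))) -> 0
  row 10 [01010]: (((NOT 0 OR 1) AND 0) AND ((1 XOR 1) OR (1 AND 0))) -> 0
  row 11 [01011]: (((NOT 0 OR 1) AND 0) AND ((1 XOR 1) OR (1 AND 0))) -> 0
  row 12 [01100]: (((NOT 1 OR 1) AND 0) AND ((0 XOR 0) OR (0 AND 1))) -> 0
  row 13 [01101]: (((NOT 1 OR 1) AND 0) AND ((0 XOR 0) OR (0 AND 1))) -> 0
  row 14 [01110]: (((NOT 1 OR 1) AND 0) AND ((1 XOR 1) OR (1 AND 1))) -> 0
  row 15 [01111]: (((NOT 1 OR 1) AND 0) AND ((1 XOR 1) OR (1 AND 1))) -> 0
  row 16 [10000]: (((NOT 0 OR 0) AND 1) AND ((0 XOR 0) OR (0 AND 0))) -> 0
  row 17 [10001]: (((NOT 0 OR 0) AND 1) AND ((0 XOR 0) OR (0 AND 0))) -> 0
  row 18 [10010]: (((NOT 0 OR 0) AND 1) AND ((1 XOR 1) OR (1 AND 0))) -> 0
  row 19 [10011]: (((NOT 0 OR 0) AND 1) AND ((1 XOR 1) OR (1 AND 0))) -> 0
  row 20 [10100]: (((NOT 1 OR 0) AND 1) AND ((0 XOR 0) OR (0 AND 1))) -> 0
  row 21 [10101]: (((NOT 1 OR 0) AND 1) AND ((0 XOR 0) OR (0 AND 1))) -> 0
  row 22 [10110]: (((NOT 1 OR 0) AND 1) AND ((1 XOR 1) OR (1 AND 1))) -> 0
  row 23 [10111]: (((NOT 1 OR 0) AND 1) AND ((1 XOR 1) OR (1 AND 1))) -> 0
  row 24 [11000]: (((NOT 0 OR 1) AND 1) AND ((0 XOR 0) OR (0 AND 0))) -> 0
  row 25 [11001]: (((NOT 0 OR 1) AND 1) AND ((0 XOR 0) OR (0 AND 0))) -> 0
  row 26 [11010]: (((NOT 0 OR 1) AND 1) AND ((1 XOR 1) OR (1 AND 0))) -> 0
  row 27 [11011]: (((NOT 0 OR 1) AND 1) AND ((1 XOR 1) OR (1 AND 0))) -> 0
  row 28 [11100]: (((NOT 1 OR 1) AND 1) AND ((0 XOR 0) OR (0 AND 1))) -> 0
  row 29 [11101]: (((NOT 1 OR 1) AND 1) AND ((0 XOR 0) OR (0 AND 1))) -> 0
  row 30 [11110]: (((NOT 1 OR 1) AND 1) AND ((1 XOR 1) OR (1 AND 1))) -> 1
  row 31 [11111]: (((NOT 1 OR 1) AND 1) AND ((1 XOR 1) OR (1 AND 1))) -> 1
Full result column, 4 rows per line (a,b,c fixed per line; d,e runs 00..11 left to right):
  rows 0-3 [a,b,c=000]: 0000  = hex 0
  rows 4-7 [a,b,c=001]: 0000  = hex 0
  rows 8-11 [a,b,c=010]: 0000  = hex 0
  rows 12-15 [a,b,c=011]: 0000  = hex 0
  rows 16-19 [a,b,c=100]: 0000  = hex 0
  rows 20-23 [a,b,c=101]: 0000  = hex 0
  rows 24-27 [a,b,c=110]: 0000  = hex 0
  rows 28-31 [a,b,c=111]: 0011  = hex 3
Output column (row 0 .. row 31) = 00000000000000000000000000000011
Output column grouped in 4s = 0000 0000 0000 0000 0000 0000 0000 0011 = 0x00000003
Convert to decimal digit by digit (value = value*16 + digit):
  0 -> 0
  0*16 + 0 = 0
  0*16 + 0 = 0
  0*16 + 0 = 0
  0*16 + 0 = 0
  0*16 + 0 = 0
  0*16 + 0 = 0
  0*16 + 3 = 3
Decimal = 3

3


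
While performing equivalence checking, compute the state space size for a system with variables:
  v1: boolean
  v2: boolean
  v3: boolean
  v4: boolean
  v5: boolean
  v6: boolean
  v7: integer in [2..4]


State space = product of domain sizes of all variables.
Domain sizes:
  v1 (boolean): 2
  v2 (boolean): 2
  v3 (boolean): 2
  v4 (boolean): 2
  v5 (boolean): 2
  v6 (boolean): 2
  v7 (integer in [2..4]): 3
Product = 2 * 2 * 2 * 2 * 2 * 2 * 3 = 192

192


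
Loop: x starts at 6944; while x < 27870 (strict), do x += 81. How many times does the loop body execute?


Step 1: x goes from 6944 toward 27870 by 81; the body runs while x<27870, so iterations = ceil((bound-start)/step)
Step 2: Distance=20926
Step 3: ceil(20926/81)=259

259


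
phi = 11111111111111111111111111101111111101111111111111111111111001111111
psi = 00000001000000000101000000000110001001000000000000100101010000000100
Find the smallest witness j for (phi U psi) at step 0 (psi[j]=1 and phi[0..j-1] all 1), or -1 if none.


(phi U psi) at 0: need smallest j with psi[j]=1 and phi[i]=1 for all i in [0,j).
Scan from step 0:
  step 0: phi=1, psi=0 -> continue
  step 1: phi=1, psi=0 -> continue
  step 2: phi=1, psi=0 -> continue
  step 3: phi=1, psi=0 -> continue
  step 7: psi=1 and phi held for [0,7) -> witness found
Witness step = 7

7


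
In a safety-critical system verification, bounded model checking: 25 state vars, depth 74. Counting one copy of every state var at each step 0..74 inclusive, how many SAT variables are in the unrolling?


BMC unrolls to depth k, creating one copy of each state var for steps 0..k.
Step count = 74 + 1 = 75 (steps 0 through 74)
Vars per step = 25
Total = 25 * 75 = 1875

1875


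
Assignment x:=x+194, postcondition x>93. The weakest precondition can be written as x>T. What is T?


Formula: wp(x:=E, P) = P[E/x] (substitute E for x in postcondition)
Step 1: Postcondition: x>93
Step 2: Substitute x+194 for x: x+194>93
Step 3: Solve for x: x > 93-194 = -101

-101


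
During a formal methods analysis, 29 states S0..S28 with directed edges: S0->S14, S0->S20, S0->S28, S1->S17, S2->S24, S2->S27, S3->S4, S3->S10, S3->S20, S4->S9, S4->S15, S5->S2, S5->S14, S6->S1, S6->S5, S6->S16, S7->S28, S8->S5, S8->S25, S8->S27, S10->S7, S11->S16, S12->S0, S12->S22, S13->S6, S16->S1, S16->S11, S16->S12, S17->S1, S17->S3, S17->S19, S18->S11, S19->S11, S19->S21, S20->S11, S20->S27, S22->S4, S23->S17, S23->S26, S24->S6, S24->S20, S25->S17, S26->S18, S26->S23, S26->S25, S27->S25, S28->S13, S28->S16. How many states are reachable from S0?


BFS from S0:
  layer 0: {S0}
  layer 1: {S14, S20, S28}
  layer 2: {S11, S13, S16, S27}
  layer 3: {S1, S6, S12, S25}
  layer 4: {S5, S17, S22}
  layer 5: {S2, S3, S4, S19}
  layer 6: {S9, S10, S15, S21, S24}
  layer 7: {S7}
Reachable set: {S0, S1, S2, S3, S4, S5, S6, S7, S9, S10, S11, S12, S13, S14, S15, S16, S17, S19, S20, S21, S22, S24, S25, S27, S28}
Count = 25

25


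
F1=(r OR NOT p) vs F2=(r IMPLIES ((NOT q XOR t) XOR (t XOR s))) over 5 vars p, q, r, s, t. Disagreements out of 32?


F1 = (r OR NOT p)
F2 = (r IMPLIES ((NOT q XOR t) XOR (t XOR s)))
Evaluate both on each of 32 rows (bits = p,q,r,s,t):
  row 0 [00000]: F1=1 F2=1 -> 0
  row 1 [00001]: F1=1 F2=1 -> 0
  row 2 [00010]: F1=1 F2=1 -> 0
  row 3 [00011]: F1=1 F2=1 -> 0
  row 4 [00100]: F1=1 F2=1 -> 0
  row 5 [00101]: F1=1 F2=1 -> 0
  row 6 [00110]: F1=1 F2=0 (differ) -> 1
  row 7 [00111]: F1=1 F2=0 (differ) -> 1
  row 8 [01000]: F1=1 F2=1 -> 0
  row 9 [01001]: F1=1 F2=1 -> 0
  row 10 [01010]: F1=1 F2=1 -> 0
  row 11 [01011]: F1=1 F2=1 -> 0
  row 12 [01100]: F1=1 F2=0 (differ) -> 1
  row 13 [01101]: F1=1 F2=0 (differ) -> 1
  row 14 [01110]: F1=1 F2=1 -> 0
  row 15 [01111]: F1=1 F2=1 -> 0
  row 16 [10000]: F1=0 F2=1 (differ) -> 1
  row 17 [10001]: F1=0 F2=1 (differ) -> 1
  row 18 [10010]: F1=0 F2=1 (differ) -> 1
  row 19 [10011]: F1=0 F2=1 (differ) -> 1
  row 20 [10100]: F1=1 F2=1 -> 0
  row 21 [10101]: F1=1 F2=1 -> 0
  row 22 [10110]: F1=1 F2=0 (differ) -> 1
  row 23 [10111]: F1=1 F2=0 (differ) -> 1
  row 24 [11000]: F1=0 F2=1 (differ) -> 1
  row 25 [11001]: F1=0 F2=1 (differ) -> 1
  row 26 [11010]: F1=0 F2=1 (differ) -> 1
  row 27 [11011]: F1=0 F2=1 (differ) -> 1
  row 28 [11100]: F1=1 F2=0 (differ) -> 1
  row 29 [11101]: F1=1 F2=0 (differ) -> 1
  row 30 [11110]: F1=1 F2=1 -> 0
  row 31 [11111]: F1=1 F2=1 -> 0
Full result column, 8 rows per line (p,q fixed per line; r,s,t runs 000..111 left to right):
  rows 0-7 [p,q=00]: 00000011  (ones: 2)
  rows 8-15 [p,q=01]: 00001100  (ones: 2)
  rows 16-23 [p,q=10]: 11110011  (ones: 6)
  rows 24-31 [p,q=11]: 11111100  (ones: 6)
Disagreements = 2+2+6+6 = 16

16


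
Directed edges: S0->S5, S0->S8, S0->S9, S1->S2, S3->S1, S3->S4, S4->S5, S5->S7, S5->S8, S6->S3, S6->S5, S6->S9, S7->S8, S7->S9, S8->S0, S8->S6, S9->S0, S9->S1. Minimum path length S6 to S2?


BFS layer-by-layer from S6:
  dist 0: {S6}
  dist 1: {S3, S5, S9}
  dist 2: {S0, S1, S4, S7, S8}
  dist 3: {S2}
  -> S2 reached at distance 3
Shortest path length = 3

3


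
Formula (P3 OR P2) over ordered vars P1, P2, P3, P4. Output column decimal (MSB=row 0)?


Formula: (P3 OR P2) over P1, P2, P3, P4 (16 rows)
Evaluate each row (bits = P1,P2,P3,P4, MSB first):
  row 0 [0000]: (0 OR 0) -> 0
  row 1 [0001]: (0 OR 0) -> 0
  row 2 [0010]: (1 OR 0) -> 1
  row 3 [0011]: (1 OR 0) -> 1
  row 4 [0100]: (0 OR 1) -> 1
  row 5 [0101]: (0 OR 1) -> 1
  row 6 [0110]: (1 OR 1) -> 1
  row 7 [0111]: (1 OR 1) -> 1
  row 8 [1000]: (0 OR 0) -> 0
  row 9 [1001]: (0 OR 0) -> 0
  row 10 [1010]: (1 OR 0) -> 1
  row 11 [1011]: (1 OR 0) -> 1
  row 12 [1100]: (0 OR 1) -> 1
  row 13 [1101]: (0 OR 1) -> 1
  row 14 [1110]: (1 OR 1) -> 1
  row 15 [1111]: (1 OR 1) -> 1
Full result column, 4 rows per line (P1,P2 fixed per line; P3,P4 runs 00..11 left to right):
  rows 0-3 [P1,P2=00]: 0011  = hex 3
  rows 4-7 [P1,P2=01]: 1111  = hex F
  rows 8-11 [P1,P2=10]: 0011  = hex 3
  rows 12-15 [P1,P2=11]: 1111  = hex F
Output column (row 0 .. row 15) = 0011111100111111
Output column grouped in 4s = 0011 1111 0011 1111 = 0x3F3F
Convert to decimal digit by digit (value = value*16 + digit):
  3 -> 3
  3*16 + 15 (F) = 63
  63*16 + 3 = 1011
  1011*16 + 15 (F) = 16191
Decimal = 16191

16191


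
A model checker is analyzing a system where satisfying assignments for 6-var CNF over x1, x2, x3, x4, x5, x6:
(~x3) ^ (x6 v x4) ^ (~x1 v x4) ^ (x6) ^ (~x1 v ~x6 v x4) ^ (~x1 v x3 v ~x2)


CNF with 6 clauses over 6 vars (64 assignments).
An assignment satisfies CNF iff every clause has >=1 true literal.
Check each row (bits = x1,x2,x3,x4,x5,x6; clause T/F shown):
  row 0 [000000]: clauses=TFTFTT -> 0
  row 1 [000001]: clauses=TTTTTT -> 1
  row 2 [000010]: clauses=TFTFTT -> 0
  row 3 [000011]: clauses=TTTTTT -> 1
  row 4 [000100]: clauses=TTTFTT -> 0
  (every remaining row is evaluated the same way; all 64 results are listed next)
Full result column, 8 rows per line (x1,x2,x3 fixed per line; x4,x5,x6 runs 000..111 left to right):
  rows 0-7 [x1,x2,x3=000]: 01010101  (ones: 4)
  rows 8-15 [x1,x2,x3=001]: 00000000  (ones: 0)
  rows 16-23 [x1,x2,x3=010]: 01010101  (ones: 4)
  rows 24-31 [x1,x2,x3=011]: 00000000  (ones: 0)
  rows 32-39 [x1,x2,x3=100]: 00000101  (ones: 2)
  rows 40-47 [x1,x2,x3=101]: 00000000  (ones: 0)
  rows 48-55 [x1,x2,x3=110]: 00000000  (ones: 0)
  rows 56-63 [x1,x2,x3=111]: 00000000  (ones: 0)
Satisfying assignments = 4+0+4+0+2+0+0+0 = 10

10


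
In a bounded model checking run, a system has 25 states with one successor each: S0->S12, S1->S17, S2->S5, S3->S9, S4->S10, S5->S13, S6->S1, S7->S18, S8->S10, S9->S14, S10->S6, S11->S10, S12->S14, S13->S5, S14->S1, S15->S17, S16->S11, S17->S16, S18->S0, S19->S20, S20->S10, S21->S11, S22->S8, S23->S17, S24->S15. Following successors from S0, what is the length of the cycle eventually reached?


Trace from S0 until a state repeats:
  S0 -> S12 -> S14 -> S1 -> S17 -> S16 -> S11 -> S10 -> S6 -> S1
S1 first seen at step 3, revisited at step 9.
Cycle length = 9 - 3 = 6

6


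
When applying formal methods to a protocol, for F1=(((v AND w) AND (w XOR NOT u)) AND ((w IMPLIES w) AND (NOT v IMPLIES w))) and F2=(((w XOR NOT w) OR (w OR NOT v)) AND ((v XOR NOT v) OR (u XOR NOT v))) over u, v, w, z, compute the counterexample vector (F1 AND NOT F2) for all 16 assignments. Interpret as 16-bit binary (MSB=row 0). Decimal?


F1 = (((v AND w) AND (w XOR NOT u)) AND ((w IMPLIES w) AND (NOT v IMPLIES w)))
F2 = (((w XOR NOT w) OR (w OR NOT v)) AND ((v XOR NOT v) OR (u XOR NOT v)))
Counterexample to F1=>F2 is where F1=1 and F2=0.
Evaluate each row (bits = u,v,w,z, MSB first):
  row 0 [0000]: F1=0 F2=1 -> F1&~F2 -> 0
  row 1 [0001]: F1=0 F2=1 -> F1&~F2 -> 0
  row 2 [0010]: F1=0 F2=1 -> F1&~F2 -> 0
  row 3 [0011]: F1=0 F2=1 -> F1&~F2 -> 0
  row 4 [0100]: F1=0 F2=1 -> F1&~F2 -> 0
  row 5 [0101]: F1=0 F2=1 -> F1&~F2 -> 0
  row 6 [0110]: F1=0 F2=1 -> F1&~F2 -> 0
  row 7 [0111]: F1=0 F2=1 -> F1&~F2 -> 0
  row 8 [1000]: F1=0 F2=1 -> F1&~F2 -> 0
  row 9 [1001]: F1=0 F2=1 -> F1&~F2 -> 0
  row 10 [1010]: F1=0 F2=1 -> F1&~F2 -> 0
  row 11 [1011]: F1=0 F2=1 -> F1&~F2 -> 0
  row 12 [1100]: F1=0 F2=1 -> F1&~F2 -> 0
  row 13 [1101]: F1=0 F2=1 -> F1&~F2 -> 0
  row 14 [1110]: F1=1 F2=1 -> F1&~F2 -> 0
  row 15 [1111]: F1=1 F2=1 -> F1&~F2 -> 0
Full result column, 4 rows per line (u,v fixed per line; w,z runs 00..11 left to right):
  rows 0-3 [u,v=00]: 0000  = hex 0
  rows 4-7 [u,v=01]: 0000  = hex 0
  rows 8-11 [u,v=10]: 0000  = hex 0
  rows 12-15 [u,v=11]: 0000  = hex 0
Counterexample vector (row 0 .. row 15) = 0000000000000000
Output column grouped in 4s = 0000 0000 0000 0000 = 0x0000
Convert to decimal digit by digit (value = value*16 + digit):
  0 -> 0
  0*16 + 0 = 0
  0*16 + 0 = 0
  0*16 + 0 = 0
Decimal = 0

0


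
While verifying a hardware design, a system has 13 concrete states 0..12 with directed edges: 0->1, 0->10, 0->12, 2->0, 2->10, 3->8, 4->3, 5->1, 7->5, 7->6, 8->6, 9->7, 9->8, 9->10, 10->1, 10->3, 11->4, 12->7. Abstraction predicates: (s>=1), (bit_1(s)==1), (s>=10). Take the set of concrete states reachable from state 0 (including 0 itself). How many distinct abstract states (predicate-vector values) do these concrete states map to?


BFS from 0:
Concrete reachable: {0, 1, 3, 5, 6, 7, 8, 10, 12}
Abstract via predicates (s>=1), (bit_1(s)==1), (s>=10):
  (0,0,0) <- {0}
  (1,0,0) <- {1, 5, 8}
  (1,0,1) <- {12}
  (1,1,0) <- {3, 6, 7}
  (1,1,1) <- {10}
Distinct abstract states = 5

5


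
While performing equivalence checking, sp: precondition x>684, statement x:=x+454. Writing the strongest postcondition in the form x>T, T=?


Formula: sp(P, x:=E) = exists old_x. (x = E[old_x/x]) AND P[old_x/x] (old_x is the value of x before the assignment; eliminate old_x by solving x = E[old_x/x] for old_x)
Step 1: Precondition P: x>684, i.e. old_x > 684
Step 2: Assignment gives x = old_x + 454, so old_x = x - 454
Step 3: Substitute into P: x - 454 > 684
Step 4: Simplify: x > 684+454 = 1138

1138


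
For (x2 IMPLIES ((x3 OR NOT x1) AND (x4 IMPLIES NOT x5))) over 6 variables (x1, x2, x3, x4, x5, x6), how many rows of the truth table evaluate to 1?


Formula: (x2 IMPLIES ((x3 OR NOT x1) AND (x4 IMPLIES NOT x5))) over 6 vars (64 rows)
Evaluate each row (x1, x2, x3, x4, x5, x6 as bits, MSB first):
  row 0 [000000]: (0 IMPLIES ((0 OR NOT 0) AND (0 IMPLIES NOT 0))) -> 1
  row 1 [000001]: (0 IMPLIES ((0 OR NOT 0) AND (0 IMPLIES NOT 0))) -> 1
  row 2 [000010]: (0 IMPLIES ((0 OR NOT 0) AND (0 IMPLIES NOT 1))) -> 1
  row 3 [000011]: (0 IMPLIES ((0 OR NOT 0) AND (0 IMPLIES NOT 1))) -> 1
  row 4 [000100]: (0 IMPLIES ((0 OR NOT 0) AND (1 IMPLIES NOT 0))) -> 1
  (every remaining row is evaluated the same way; all 64 results are listed next)
Full result column, 8 rows per line (x1,x2,x3 fixed per line; x4,x5,x6 runs 000..111 left to right):
  rows 0-7 [x1,x2,x3=000]: 11111111  (ones: 8)
  rows 8-15 [x1,x2,x3=001]: 11111111  (ones: 8)
  rows 16-23 [x1,x2,x3=010]: 11111100  (ones: 6)
  rows 24-31 [x1,x2,x3=011]: 11111100  (ones: 6)
  rows 32-39 [x1,x2,x3=100]: 11111111  (ones: 8)
  rows 40-47 [x1,x2,x3=101]: 11111111  (ones: 8)
  rows 48-55 [x1,x2,x3=110]: 00000000  (ones: 0)
  rows 56-63 [x1,x2,x3=111]: 11111100  (ones: 6)
Count of 1-rows = 8+8+6+6+8+8+0+6 = 50

50


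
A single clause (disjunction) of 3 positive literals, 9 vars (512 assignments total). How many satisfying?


Step 1: Total=2^9=512
Step 2: Unsat when all 3 false: 2^6=64
Step 3: Sat=512-64=448

448


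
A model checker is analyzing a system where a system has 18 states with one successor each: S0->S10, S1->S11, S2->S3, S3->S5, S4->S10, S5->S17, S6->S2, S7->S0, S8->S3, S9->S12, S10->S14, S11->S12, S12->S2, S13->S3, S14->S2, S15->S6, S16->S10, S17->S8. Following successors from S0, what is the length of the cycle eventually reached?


Trace from S0 until a state repeats:
  S0 -> S10 -> S14 -> S2 -> S3 -> S5 -> S17 -> S8 -> S3
S3 first seen at step 4, revisited at step 8.
Cycle length = 8 - 4 = 4

4


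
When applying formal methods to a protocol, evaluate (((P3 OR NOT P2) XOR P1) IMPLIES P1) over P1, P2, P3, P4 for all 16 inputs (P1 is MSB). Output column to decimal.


Formula: (((P3 OR NOT P2) XOR P1) IMPLIES P1) over P1, P2, P3, P4 (16 rows)
Evaluate each row (bits = P1,P2,P3,P4, MSB first):
  row 0 [0000]: (((0 OR NOT 0) XOR 0) IMPLIES 0) -> 0
  row 1 [0001]: (((0 OR NOT 0) XOR 0) IMPLIES 0) -> 0
  row 2 [0010]: (((1 OR NOT 0) XOR 0) IMPLIES 0) -> 0
  row 3 [0011]: (((1 OR NOT 0) XOR 0) IMPLIES 0) -> 0
  row 4 [0100]: (((0 OR NOT 1) XOR 0) IMPLIES 0) -> 1
  row 5 [0101]: (((0 OR NOT 1) XOR 0) IMPLIES 0) -> 1
  row 6 [0110]: (((1 OR NOT 1) XOR 0) IMPLIES 0) -> 0
  row 7 [0111]: (((1 OR NOT 1) XOR 0) IMPLIES 0) -> 0
  row 8 [1000]: (((0 OR NOT 0) XOR 1) IMPLIES 1) -> 1
  row 9 [1001]: (((0 OR NOT 0) XOR 1) IMPLIES 1) -> 1
  row 10 [1010]: (((1 OR NOT 0) XOR 1) IMPLIES 1) -> 1
  row 11 [1011]: (((1 OR NOT 0) XOR 1) IMPLIES 1) -> 1
  row 12 [1100]: (((0 OR NOT 1) XOR 1) IMPLIES 1) -> 1
  row 13 [1101]: (((0 OR NOT 1) XOR 1) IMPLIES 1) -> 1
  row 14 [1110]: (((1 OR NOT 1) XOR 1) IMPLIES 1) -> 1
  row 15 [1111]: (((1 OR NOT 1) XOR 1) IMPLIES 1) -> 1
Full result column, 4 rows per line (P1,P2 fixed per line; P3,P4 runs 00..11 left to right):
  rows 0-3 [P1,P2=00]: 0000  = hex 0
  rows 4-7 [P1,P2=01]: 1100  = hex C
  rows 8-11 [P1,P2=10]: 1111  = hex F
  rows 12-15 [P1,P2=11]: 1111  = hex F
Output column (row 0 .. row 15) = 0000110011111111
Output column grouped in 4s = 0000 1100 1111 1111 = 0x0CFF
Convert to decimal digit by digit (value = value*16 + digit):
  0 -> 0
  0*16 + 12 (C) = 12
  12*16 + 15 (F) = 207
  207*16 + 15 (F) = 3327
Decimal = 3327

3327


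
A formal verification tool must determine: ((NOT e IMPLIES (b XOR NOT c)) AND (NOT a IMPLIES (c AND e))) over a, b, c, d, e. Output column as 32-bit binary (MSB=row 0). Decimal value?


Formula: ((NOT e IMPLIES (b XOR NOT c)) AND (NOT a IMPLIES (c AND e))) over a, b, c, d, e (32 rows)
Evaluate each row (bits = a,b,c,d,e, MSB first):
  row 0 [00000]: ((NOT 0 IMPLIES (0 XOR NOT 0)) AND (NOT 0 IMPLIES (0 AND 0))) -> 0
  row 1 [00001]: ((NOT 1 IMPLIES (0 XOR NOT 0)) AND (NOT 0 IMPLIES (0 AND 1))) -> 0
  row 2 [00010]: ((NOT 0 IMPLIES (0 XOR NOT 0)) AND (NOT 0 IMPLIES (0 AND 0))) -> 0
  row 3 [00011]: ((NOT 1 IMPLIES (0 XOR NOT 0)) AND (NOT 0 IMPLIES (0 AND 1))) -> 0
  row 4 [00100]: ((NOT 0 IMPLIES (0 XOR NOT 1)) AND (NOT 0 IMPLIES (1 AND 0))) -> 0
  row 5 [00101]: ((NOT 1 IMPLIES (0 XOR NOT 1)) AND (NOT 0 IMPLIES (1 AND 1))) -> 1
  row 6 [00110]: ((NOT 0 IMPLIES (0 XOR NOT 1)) AND (NOT 0 IMPLIES (1 AND 0))) -> 0
  row 7 [00111]: ((NOT 1 IMPLIES (0 XOR NOT 1)) AND (NOT 0 IMPLIES (1 AND 1))) -> 1
  row 8 [01000]: ((NOT 0 IMPLIES (1 XOR NOT 0)) AND (NOT 0 IMPLIES (0 AND 0))) -> 0
  row 9 [01001]: ((NOT 1 IMPLIES (1 XOR NOT 0)) AND (NOT 0 IMPLIES (0 AND 1))) -> 0
  row 10 [01010]: ((NOT 0 IMPLIES (1 XOR NOT 0)) AND (NOT 0 IMPLIES (0 AND 0))) -> 0
  row 11 [01011]: ((NOT 1 IMPLIES (1 XOR NOT 0)) AND (NOT 0 IMPLIES (0 AND 1))) -> 0
  row 12 [01100]: ((NOT 0 IMPLIES (1 XOR NOT 1)) AND (NOT 0 IMPLIES (1 AND 0))) -> 0
  row 13 [01101]: ((NOT 1 IMPLIES (1 XOR NOT 1)) AND (NOT 0 IMPLIES (1 AND 1))) -> 1
  row 14 [01110]: ((NOT 0 IMPLIES (1 XOR NOT 1)) AND (NOT 0 IMPLIES (1 AND 0))) -> 0
  row 15 [01111]: ((NOT 1 IMPLIES (1 XOR NOT 1)) AND (NOT 0 IMPLIES (1 AND 1))) -> 1
  row 16 [10000]: ((NOT 0 IMPLIES (0 XOR NOT 0)) AND (NOT 1 IMPLIES (0 AND 0))) -> 1
  row 17 [10001]: ((NOT 1 IMPLIES (0 XOR NOT 0)) AND (NOT 1 IMPLIES (0 AND 1))) -> 1
  row 18 [10010]: ((NOT 0 IMPLIES (0 XOR NOT 0)) AND (NOT 1 IMPLIES (0 AND 0))) -> 1
  row 19 [10011]: ((NOT 1 IMPLIES (0 XOR NOT 0)) AND (NOT 1 IMPLIES (0 AND 1))) -> 1
  row 20 [10100]: ((NOT 0 IMPLIES (0 XOR NOT 1)) AND (NOT 1 IMPLIES (1 AND 0))) -> 0
  row 21 [10101]: ((NOT 1 IMPLIES (0 XOR NOT 1)) AND (NOT 1 IMPLIES (1 AND 1))) -> 1
  row 22 [10110]: ((NOT 0 IMPLIES (0 XOR NOT 1)) AND (NOT 1 IMPLIES (1 AND 0))) -> 0
  row 23 [10111]: ((NOT 1 IMPLIES (0 XOR NOT 1)) AND (NOT 1 IMPLIES (1 AND 1))) -> 1
  row 24 [11000]: ((NOT 0 IMPLIES (1 XOR NOT 0)) AND (NOT 1 IMPLIES (0 AND 0))) -> 0
  row 25 [11001]: ((NOT 1 IMPLIES (1 XOR NOT 0)) AND (NOT 1 IMPLIES (0 AND 1))) -> 1
  row 26 [11010]: ((NOT 0 IMPLIES (1 XOR NOT 0)) AND (NOT 1 IMPLIES (0 AND 0))) -> 0
  row 27 [11011]: ((NOT 1 IMPLIES (1 XOR NOT 0)) AND (NOT 1 IMPLIES (0 AND 1))) -> 1
  row 28 [11100]: ((NOT 0 IMPLIES (1 XOR NOT 1)) AND (NOT 1 IMPLIES (1 AND 0))) -> 1
  row 29 [11101]: ((NOT 1 IMPLIES (1 XOR NOT 1)) AND (NOT 1 IMPLIES (1 AND 1))) -> 1
  row 30 [11110]: ((NOT 0 IMPLIES (1 XOR NOT 1)) AND (NOT 1 IMPLIES (1 AND 0))) -> 1
  row 31 [11111]: ((NOT 1 IMPLIES (1 XOR NOT 1)) AND (NOT 1 IMPLIES (1 AND 1))) -> 1
Full result column, 4 rows per line (a,b,c fixed per line; d,e runs 00..11 left to right):
  rows 0-3 [a,b,c=000]: 0000  = hex 0
  rows 4-7 [a,b,c=001]: 0101  = hex 5
  rows 8-11 [a,b,c=010]: 0000  = hex 0
  rows 12-15 [a,b,c=011]: 0101  = hex 5
  rows 16-19 [a,b,c=100]: 1111  = hex F
  rows 20-23 [a,b,c=101]: 0101  = hex 5
  rows 24-27 [a,b,c=110]: 0101  = hex 5
  rows 28-31 [a,b,c=111]: 1111  = hex F
Output column (row 0 .. row 31) = 00000101000001011111010101011111
Output column grouped in 4s = 0000 0101 0000 0101 1111 0101 0101 1111 = 0x0505F55F
Convert to decimal digit by digit (value = value*16 + digit):
  0 -> 0
  0*16 + 5 = 5
  5*16 + 0 = 80
  80*16 + 5 = 1285
  1285*16 + 15 (F) = 20575
  20575*16 + 5 = 329205
  329205*16 + 5 = 5267285
  5267285*16 + 15 (F) = 84276575
Decimal = 84276575

84276575


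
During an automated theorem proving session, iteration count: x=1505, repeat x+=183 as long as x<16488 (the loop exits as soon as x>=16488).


Step 1: x goes from 1505 toward 16488 by 183; the body runs while x<16488, so iterations = ceil((bound-start)/step)
Step 2: Distance=14983
Step 3: ceil(14983/183)=82

82


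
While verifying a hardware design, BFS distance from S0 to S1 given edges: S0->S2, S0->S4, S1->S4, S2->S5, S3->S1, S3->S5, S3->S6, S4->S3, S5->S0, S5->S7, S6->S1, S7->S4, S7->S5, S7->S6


BFS layer-by-layer from S0:
  dist 0: {S0}
  dist 1: {S2, S4}
  dist 2: {S3, S5}
  dist 3: {S1, S6, S7}
  -> S1 reached at distance 3
Shortest path length = 3

3


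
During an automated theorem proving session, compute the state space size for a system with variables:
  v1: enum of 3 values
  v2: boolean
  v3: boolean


State space = product of domain sizes of all variables.
Domain sizes:
  v1 (enum of 3 values): 3
  v2 (boolean): 2
  v3 (boolean): 2
Product = 3 * 2 * 2 = 12

12


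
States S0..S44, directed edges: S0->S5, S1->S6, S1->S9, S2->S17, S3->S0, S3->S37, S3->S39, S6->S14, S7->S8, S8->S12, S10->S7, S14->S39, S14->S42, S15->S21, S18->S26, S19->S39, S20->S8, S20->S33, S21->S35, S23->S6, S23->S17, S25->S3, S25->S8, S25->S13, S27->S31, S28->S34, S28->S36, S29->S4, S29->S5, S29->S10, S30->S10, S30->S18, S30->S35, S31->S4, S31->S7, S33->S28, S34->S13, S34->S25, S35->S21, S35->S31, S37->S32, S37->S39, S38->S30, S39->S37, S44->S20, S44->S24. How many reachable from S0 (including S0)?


BFS from S0:
  layer 0: {S0}
  layer 1: {S5}
Reachable set: {S0, S5}
Count = 2

2


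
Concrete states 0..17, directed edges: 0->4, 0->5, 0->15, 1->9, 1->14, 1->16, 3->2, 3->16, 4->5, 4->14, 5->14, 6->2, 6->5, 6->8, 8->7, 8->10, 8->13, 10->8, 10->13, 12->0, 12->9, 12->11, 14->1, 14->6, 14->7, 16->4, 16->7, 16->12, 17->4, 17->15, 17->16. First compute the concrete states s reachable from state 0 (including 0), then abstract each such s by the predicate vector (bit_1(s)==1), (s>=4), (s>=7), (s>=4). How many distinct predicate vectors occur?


BFS from 0:
Concrete reachable: {0, 1, 2, 4, 5, 6, 7, 8, 9, 10, 11, 12, 13, 14, 15, 16}
Abstract via predicates (bit_1(s)==1), (s>=4), (s>=7), (s>=4):
  (0,0,0,0) <- {0, 1}
  (0,1,0,1) <- {4, 5}
  (0,1,1,1) <- {8, 9, 12, 13, 16}
  (1,0,0,0) <- {2}
  (1,1,0,1) <- {6}
  (1,1,1,1) <- {7, 10, 11, 14, 15}
Distinct abstract states = 6

6
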